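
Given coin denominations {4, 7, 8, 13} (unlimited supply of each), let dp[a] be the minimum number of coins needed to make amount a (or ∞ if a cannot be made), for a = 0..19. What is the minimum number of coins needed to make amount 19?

 a  0  1  2  3  4  5  6  7  8  9 10 11 12 13 14 15 16 17 18 19
dp  0  -  -  -  1  -  -  1  1  -  -  2  2  1  2  2  2  2  3  3
(- denotes ∞ / unreachable)

3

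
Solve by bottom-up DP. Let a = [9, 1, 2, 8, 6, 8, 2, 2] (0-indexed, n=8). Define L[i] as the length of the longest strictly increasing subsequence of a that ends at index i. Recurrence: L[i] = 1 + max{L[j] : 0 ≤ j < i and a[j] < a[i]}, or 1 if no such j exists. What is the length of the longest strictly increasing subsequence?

4

   i    0    1    2    3    4    5    6    7
a[i]    9    1    2    8    6    8    2    2
L[i]    1    1    2    3    3    4    2    2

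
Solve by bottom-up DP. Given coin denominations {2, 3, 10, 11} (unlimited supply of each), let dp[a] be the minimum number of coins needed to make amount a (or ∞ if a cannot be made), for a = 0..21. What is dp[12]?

2

 a  0  1  2  3  4  5  6  7  8  9 10 11 12 13 14 15 16 17 18 19 20 21
dp  0  -  1  1  2  2  2  3  3  3  1  1  2  2  2  3  3  3  4  4  2  2
(- denotes ∞ / unreachable)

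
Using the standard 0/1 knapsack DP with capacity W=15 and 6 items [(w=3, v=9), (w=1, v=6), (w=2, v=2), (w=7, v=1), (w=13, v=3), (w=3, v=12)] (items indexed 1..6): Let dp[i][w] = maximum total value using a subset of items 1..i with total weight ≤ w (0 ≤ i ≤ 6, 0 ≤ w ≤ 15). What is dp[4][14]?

i\w   0   1   2   3   4   5   6   7   8   9  10  11  12  13  14  15
  0   0   0   0   0   0   0   0   0   0   0   0   0   0   0   0   0
  1   0   0   0   9   9   9   9   9   9   9   9   9   9   9   9   9
  2   0   6   6   9  15  15  15  15  15  15  15  15  15  15  15  15
  3   0   6   6   9  15  15  17  17  17  17  17  17  17  17  17  17
  4   0   6   6   9  15  15  17  17  17  17  17  17  17  18  18  18
  5   0   6   6   9  15  15  17  17  17  17  17  17  17  18  18  18
  6   0   6   6  12  18  18  21  27  27  29  29  29  29  29  29  29

18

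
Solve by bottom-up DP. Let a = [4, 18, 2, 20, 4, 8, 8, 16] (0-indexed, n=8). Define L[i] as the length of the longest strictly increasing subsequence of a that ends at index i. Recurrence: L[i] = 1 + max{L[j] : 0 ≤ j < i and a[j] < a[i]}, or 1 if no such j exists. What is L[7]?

   i    0    1    2    3    4    5    6    7
a[i]    4   18    2   20    4    8    8   16
L[i]    1    2    1    3    2    3    3    4

4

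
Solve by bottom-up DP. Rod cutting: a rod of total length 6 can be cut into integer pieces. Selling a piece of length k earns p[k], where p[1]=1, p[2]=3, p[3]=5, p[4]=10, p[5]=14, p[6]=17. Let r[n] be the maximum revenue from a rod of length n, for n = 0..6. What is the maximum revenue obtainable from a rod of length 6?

17

   n    0    1    2    3    4    5    6
r[n]    0    1    3    5   10   14   17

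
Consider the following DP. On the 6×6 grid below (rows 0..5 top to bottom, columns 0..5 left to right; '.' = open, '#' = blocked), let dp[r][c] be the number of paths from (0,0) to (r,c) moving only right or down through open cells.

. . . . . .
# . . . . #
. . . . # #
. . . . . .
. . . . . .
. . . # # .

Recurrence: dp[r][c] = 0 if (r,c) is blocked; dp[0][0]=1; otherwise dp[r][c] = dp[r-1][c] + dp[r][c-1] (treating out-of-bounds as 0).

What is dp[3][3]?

10

r\c   0   1   2   3   4   5
  0   1   1   1   1   1   1
  1   0   1   2   3   4   0
  2   0   1   3   6   0   0
  3   0   1   4  10  10  10
  4   0   1   5  15  25  35
  5   0   1   6   0   0  35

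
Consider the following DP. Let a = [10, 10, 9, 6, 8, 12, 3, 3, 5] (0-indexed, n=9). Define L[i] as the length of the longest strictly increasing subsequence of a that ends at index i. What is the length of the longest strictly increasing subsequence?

3

   i    0    1    2    3    4    5    6    7    8
a[i]   10   10    9    6    8   12    3    3    5
L[i]    1    1    1    1    2    3    1    1    2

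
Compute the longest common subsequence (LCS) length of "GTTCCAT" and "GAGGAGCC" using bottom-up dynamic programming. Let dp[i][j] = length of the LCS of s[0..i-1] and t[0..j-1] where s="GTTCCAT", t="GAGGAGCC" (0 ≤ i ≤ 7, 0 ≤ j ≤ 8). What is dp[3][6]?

1

   ''  G  A  G  G  A  G  C  C
''  0  0  0  0  0  0  0  0  0
 G  0  1  1  1  1  1  1  1  1
 T  0  1  1  1  1  1  1  1  1
 T  0  1  1  1  1  1  1  1  1
 C  0  1  1  1  1  1  1  2  2
 C  0  1  1  1  1  1  1  2  3
 A  0  1  2  2  2  2  2  2  3
 T  0  1  2  2  2  2  2  2  3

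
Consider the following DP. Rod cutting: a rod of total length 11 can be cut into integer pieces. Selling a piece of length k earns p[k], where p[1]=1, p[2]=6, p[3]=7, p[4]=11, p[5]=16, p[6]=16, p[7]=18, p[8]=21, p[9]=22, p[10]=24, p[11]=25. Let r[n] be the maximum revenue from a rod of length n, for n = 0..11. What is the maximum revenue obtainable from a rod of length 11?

   n    0    1    2    3    4    5    6    7    8    9   10   11
r[n]    0    1    6    7   12   16   18   22   24   28   32   34

34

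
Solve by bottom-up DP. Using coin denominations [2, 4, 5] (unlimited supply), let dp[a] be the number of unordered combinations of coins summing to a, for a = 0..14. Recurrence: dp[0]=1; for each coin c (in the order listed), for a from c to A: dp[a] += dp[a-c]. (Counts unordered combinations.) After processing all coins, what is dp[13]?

after  coin     0     1     2     3     4     5     6     7     8     9    10    11    12    13    14
          2     1     0     1     0     1     0     1     0     1     0     1     0     1     0     1
          4     1     0     1     0     2     0     2     0     3     0     3     0     4     0     4
          5     1     0     1     0     2     1     2     1     3     2     4     2     5     3     6

3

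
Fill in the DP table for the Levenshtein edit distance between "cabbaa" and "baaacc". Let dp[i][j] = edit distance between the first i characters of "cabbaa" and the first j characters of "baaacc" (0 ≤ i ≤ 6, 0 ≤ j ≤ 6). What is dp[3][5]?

   ''  b  a  a  a  c  c
''  0  1  2  3  4  5  6
 c  1  1  2  3  4  4  5
 a  2  2  1  2  3  4  5
 b  3  2  2  2  3  4  5
 b  4  3  3  3  3  4  5
 a  5  4  3  3  3  4  5
 a  6  5  4  3  3  4  5

4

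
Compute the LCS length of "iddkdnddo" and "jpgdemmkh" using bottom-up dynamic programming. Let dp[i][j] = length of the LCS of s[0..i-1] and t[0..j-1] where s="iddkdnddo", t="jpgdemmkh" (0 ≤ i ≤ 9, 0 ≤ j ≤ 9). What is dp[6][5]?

   ''  j  p  g  d  e  m  m  k  h
''  0  0  0  0  0  0  0  0  0  0
 i  0  0  0  0  0  0  0  0  0  0
 d  0  0  0  0  1  1  1  1  1  1
 d  0  0  0  0  1  1  1  1  1  1
 k  0  0  0  0  1  1  1  1  2  2
 d  0  0  0  0  1  1  1  1  2  2
 n  0  0  0  0  1  1  1  1  2  2
 d  0  0  0  0  1  1  1  1  2  2
 d  0  0  0  0  1  1  1  1  2  2
 o  0  0  0  0  1  1  1  1  2  2

1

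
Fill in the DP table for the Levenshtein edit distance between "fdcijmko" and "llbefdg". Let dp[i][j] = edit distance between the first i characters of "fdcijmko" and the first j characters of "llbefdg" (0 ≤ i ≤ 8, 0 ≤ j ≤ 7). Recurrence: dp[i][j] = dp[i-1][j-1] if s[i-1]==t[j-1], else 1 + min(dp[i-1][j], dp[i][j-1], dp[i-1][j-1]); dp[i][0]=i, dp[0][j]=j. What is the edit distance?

8

   ''  l  l  b  e  f  d  g
''  0  1  2  3  4  5  6  7
 f  1  1  2  3  4  4  5  6
 d  2  2  2  3  4  5  4  5
 c  3  3  3  3  4  5  5  5
 i  4  4  4  4  4  5  6  6
 j  5  5  5  5  5  5  6  7
 m  6  6  6  6  6  6  6  7
 k  7  7  7  7  7  7  7  7
 o  8  8  8  8  8  8  8  8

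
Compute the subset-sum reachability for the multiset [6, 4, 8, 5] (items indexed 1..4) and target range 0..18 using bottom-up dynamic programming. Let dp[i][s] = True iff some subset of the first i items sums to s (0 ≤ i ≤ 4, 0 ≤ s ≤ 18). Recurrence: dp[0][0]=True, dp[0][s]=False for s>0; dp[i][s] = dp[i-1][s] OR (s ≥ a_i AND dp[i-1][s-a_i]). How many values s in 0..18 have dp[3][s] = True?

i\s   0   1   2   3   4   5   6   7   8   9  10  11  12  13  14  15  16  17  18
  0   T   F   F   F   F   F   F   F   F   F   F   F   F   F   F   F   F   F   F
  1   T   F   F   F   F   F   T   F   F   F   F   F   F   F   F   F   F   F   F
  2   T   F   F   F   T   F   T   F   F   F   T   F   F   F   F   F   F   F   F
  3   T   F   F   F   T   F   T   F   T   F   T   F   T   F   T   F   F   F   T
  4   T   F   F   F   T   T   T   F   T   T   T   T   T   T   T   T   F   T   T

8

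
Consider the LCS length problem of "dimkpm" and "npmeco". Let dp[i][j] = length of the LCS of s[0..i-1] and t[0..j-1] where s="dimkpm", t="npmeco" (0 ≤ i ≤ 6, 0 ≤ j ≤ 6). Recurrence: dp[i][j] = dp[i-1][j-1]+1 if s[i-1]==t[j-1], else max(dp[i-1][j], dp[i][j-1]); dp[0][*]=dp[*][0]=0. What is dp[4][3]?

   ''  n  p  m  e  c  o
''  0  0  0  0  0  0  0
 d  0  0  0  0  0  0  0
 i  0  0  0  0  0  0  0
 m  0  0  0  1  1  1  1
 k  0  0  0  1  1  1  1
 p  0  0  1  1  1  1  1
 m  0  0  1  2  2  2  2

1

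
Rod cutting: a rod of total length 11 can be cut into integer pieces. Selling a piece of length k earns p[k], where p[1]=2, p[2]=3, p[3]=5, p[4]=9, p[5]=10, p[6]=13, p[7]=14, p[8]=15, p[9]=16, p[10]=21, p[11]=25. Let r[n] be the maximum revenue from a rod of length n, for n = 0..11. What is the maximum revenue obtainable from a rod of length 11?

   n    0    1    2    3    4    5    6    7    8    9   10   11
r[n]    0    2    4    6    9   11   13   15   18   20   22   25

25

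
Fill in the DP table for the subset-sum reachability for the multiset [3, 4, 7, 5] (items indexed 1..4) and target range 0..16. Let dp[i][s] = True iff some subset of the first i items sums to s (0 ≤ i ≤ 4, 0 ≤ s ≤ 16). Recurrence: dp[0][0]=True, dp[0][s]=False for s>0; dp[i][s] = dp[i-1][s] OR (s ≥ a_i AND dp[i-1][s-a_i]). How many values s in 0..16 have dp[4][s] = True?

13

i\s   0   1   2   3   4   5   6   7   8   9  10  11  12  13  14  15  16
  0   T   F   F   F   F   F   F   F   F   F   F   F   F   F   F   F   F
  1   T   F   F   T   F   F   F   F   F   F   F   F   F   F   F   F   F
  2   T   F   F   T   T   F   F   T   F   F   F   F   F   F   F   F   F
  3   T   F   F   T   T   F   F   T   F   F   T   T   F   F   T   F   F
  4   T   F   F   T   T   T   F   T   T   T   T   T   T   F   T   T   T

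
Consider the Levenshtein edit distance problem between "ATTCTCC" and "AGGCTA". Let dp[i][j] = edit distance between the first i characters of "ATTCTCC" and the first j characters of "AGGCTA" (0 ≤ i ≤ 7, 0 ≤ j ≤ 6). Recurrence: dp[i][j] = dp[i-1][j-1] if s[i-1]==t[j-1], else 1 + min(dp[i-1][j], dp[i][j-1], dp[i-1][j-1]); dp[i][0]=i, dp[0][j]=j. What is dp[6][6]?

   ''  A  G  G  C  T  A
''  0  1  2  3  4  5  6
 A  1  0  1  2  3  4  5
 T  2  1  1  2  3  3  4
 T  3  2  2  2  3  3  4
 C  4  3  3  3  2  3  4
 T  5  4  4  4  3  2  3
 C  6  5  5  5  4  3  3
 C  7  6  6  6  5  4  4

3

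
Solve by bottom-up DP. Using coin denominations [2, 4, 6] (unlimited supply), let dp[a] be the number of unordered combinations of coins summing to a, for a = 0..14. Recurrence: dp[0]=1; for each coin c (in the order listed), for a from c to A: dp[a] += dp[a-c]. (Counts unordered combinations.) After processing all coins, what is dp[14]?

after  coin     0     1     2     3     4     5     6     7     8     9    10    11    12    13    14
          2     1     0     1     0     1     0     1     0     1     0     1     0     1     0     1
          4     1     0     1     0     2     0     2     0     3     0     3     0     4     0     4
          6     1     0     1     0     2     0     3     0     4     0     5     0     7     0     8

8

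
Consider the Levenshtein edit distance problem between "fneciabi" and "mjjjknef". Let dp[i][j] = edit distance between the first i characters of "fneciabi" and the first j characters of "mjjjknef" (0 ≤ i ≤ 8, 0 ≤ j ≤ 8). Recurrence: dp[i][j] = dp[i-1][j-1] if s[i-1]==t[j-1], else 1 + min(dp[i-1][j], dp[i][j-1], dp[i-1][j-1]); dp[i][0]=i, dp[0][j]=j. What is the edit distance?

   ''  m  j  j  j  k  n  e  f
''  0  1  2  3  4  5  6  7  8
 f  1  1  2  3  4  5  6  7  7
 n  2  2  2  3  4  5  5  6  7
 e  3  3  3  3  4  5  6  5  6
 c  4  4  4  4  4  5  6  6  6
 i  5  5  5  5  5  5  6  7  7
 a  6  6  6  6  6  6  6  7  8
 b  7  7  7  7  7  7  7  7  8
 i  8  8  8  8  8  8  8  8  8

8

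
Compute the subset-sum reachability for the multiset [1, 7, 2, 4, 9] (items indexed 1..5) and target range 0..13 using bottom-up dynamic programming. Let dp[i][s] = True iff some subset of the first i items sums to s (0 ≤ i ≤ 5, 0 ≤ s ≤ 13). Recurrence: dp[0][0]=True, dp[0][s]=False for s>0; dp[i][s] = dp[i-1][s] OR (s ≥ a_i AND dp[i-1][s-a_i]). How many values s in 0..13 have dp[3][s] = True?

i\s   0   1   2   3   4   5   6   7   8   9  10  11  12  13
  0   T   F   F   F   F   F   F   F   F   F   F   F   F   F
  1   T   T   F   F   F   F   F   F   F   F   F   F   F   F
  2   T   T   F   F   F   F   F   T   T   F   F   F   F   F
  3   T   T   T   T   F   F   F   T   T   T   T   F   F   F
  4   T   T   T   T   T   T   T   T   T   T   T   T   T   T
  5   T   T   T   T   T   T   T   T   T   T   T   T   T   T

8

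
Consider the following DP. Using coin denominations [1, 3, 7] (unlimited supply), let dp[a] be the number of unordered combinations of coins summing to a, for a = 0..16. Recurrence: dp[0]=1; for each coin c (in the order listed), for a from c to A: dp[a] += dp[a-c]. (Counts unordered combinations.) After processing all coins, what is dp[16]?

after  coin     0     1     2     3     4     5     6     7     8     9    10    11    12    13    14    15    16
          1     1     1     1     1     1     1     1     1     1     1     1     1     1     1     1     1     1
          3     1     1     1     2     2     2     3     3     3     4     4     4     5     5     5     6     6
          7     1     1     1     2     2     2     3     4     4     5     6     6     7     8     9    10    11

11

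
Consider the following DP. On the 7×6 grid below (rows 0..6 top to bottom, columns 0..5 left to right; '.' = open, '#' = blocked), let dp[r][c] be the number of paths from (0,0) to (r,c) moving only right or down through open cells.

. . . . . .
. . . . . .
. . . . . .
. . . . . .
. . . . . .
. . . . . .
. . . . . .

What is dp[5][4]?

126

r\c   0   1   2   3   4   5
  0   1   1   1   1   1   1
  1   1   2   3   4   5   6
  2   1   3   6  10  15  21
  3   1   4  10  20  35  56
  4   1   5  15  35  70 126
  5   1   6  21  56 126 252
  6   1   7  28  84 210 462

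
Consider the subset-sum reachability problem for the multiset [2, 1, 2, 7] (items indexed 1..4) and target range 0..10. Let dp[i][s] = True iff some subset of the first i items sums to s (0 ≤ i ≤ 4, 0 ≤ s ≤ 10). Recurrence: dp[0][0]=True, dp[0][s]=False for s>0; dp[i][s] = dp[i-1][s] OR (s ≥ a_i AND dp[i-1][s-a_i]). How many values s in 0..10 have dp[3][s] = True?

6

i\s   0   1   2   3   4   5   6   7   8   9  10
  0   T   F   F   F   F   F   F   F   F   F   F
  1   T   F   T   F   F   F   F   F   F   F   F
  2   T   T   T   T   F   F   F   F   F   F   F
  3   T   T   T   T   T   T   F   F   F   F   F
  4   T   T   T   T   T   T   F   T   T   T   T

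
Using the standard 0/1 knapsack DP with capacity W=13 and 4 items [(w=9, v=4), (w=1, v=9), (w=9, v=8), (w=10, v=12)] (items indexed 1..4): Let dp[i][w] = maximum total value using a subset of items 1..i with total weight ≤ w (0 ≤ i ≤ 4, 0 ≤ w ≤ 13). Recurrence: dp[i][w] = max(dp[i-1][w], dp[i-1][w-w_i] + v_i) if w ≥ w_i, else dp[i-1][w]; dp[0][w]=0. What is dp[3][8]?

9

i\w   0   1   2   3   4   5   6   7   8   9  10  11  12  13
  0   0   0   0   0   0   0   0   0   0   0   0   0   0   0
  1   0   0   0   0   0   0   0   0   0   4   4   4   4   4
  2   0   9   9   9   9   9   9   9   9   9  13  13  13  13
  3   0   9   9   9   9   9   9   9   9   9  17  17  17  17
  4   0   9   9   9   9   9   9   9   9   9  17  21  21  21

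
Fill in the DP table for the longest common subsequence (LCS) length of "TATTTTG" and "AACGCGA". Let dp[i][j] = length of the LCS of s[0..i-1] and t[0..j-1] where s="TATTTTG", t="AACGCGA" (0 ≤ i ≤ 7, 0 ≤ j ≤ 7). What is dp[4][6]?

   ''  A  A  C  G  C  G  A
''  0  0  0  0  0  0  0  0
 T  0  0  0  0  0  0  0  0
 A  0  1  1  1  1  1  1  1
 T  0  1  1  1  1  1  1  1
 T  0  1  1  1  1  1  1  1
 T  0  1  1  1  1  1  1  1
 T  0  1  1  1  1  1  1  1
 G  0  1  1  1  2  2  2  2

1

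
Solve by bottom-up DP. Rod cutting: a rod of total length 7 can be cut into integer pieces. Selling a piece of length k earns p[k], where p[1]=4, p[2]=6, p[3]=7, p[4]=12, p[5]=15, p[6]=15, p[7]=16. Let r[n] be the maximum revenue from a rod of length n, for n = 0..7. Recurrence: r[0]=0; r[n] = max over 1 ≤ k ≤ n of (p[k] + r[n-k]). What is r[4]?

16

   n    0    1    2    3    4    5    6    7
r[n]    0    4    8   12   16   20   24   28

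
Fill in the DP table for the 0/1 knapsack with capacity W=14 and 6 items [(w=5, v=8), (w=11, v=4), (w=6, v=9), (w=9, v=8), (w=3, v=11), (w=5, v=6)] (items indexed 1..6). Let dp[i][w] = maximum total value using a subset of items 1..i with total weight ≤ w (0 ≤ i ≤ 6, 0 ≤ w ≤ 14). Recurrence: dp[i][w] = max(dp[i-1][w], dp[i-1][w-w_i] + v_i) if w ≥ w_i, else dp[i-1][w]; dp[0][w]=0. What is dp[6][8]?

19

i\w   0   1   2   3   4   5   6   7   8   9  10  11  12  13  14
  0   0   0   0   0   0   0   0   0   0   0   0   0   0   0   0
  1   0   0   0   0   0   8   8   8   8   8   8   8   8   8   8
  2   0   0   0   0   0   8   8   8   8   8   8   8   8   8   8
  3   0   0   0   0   0   8   9   9   9   9   9  17  17  17  17
  4   0   0   0   0   0   8   9   9   9   9   9  17  17  17  17
  5   0   0   0  11  11  11  11  11  19  20  20  20  20  20  28
  6   0   0   0  11  11  11  11  11  19  20  20  20  20  25  28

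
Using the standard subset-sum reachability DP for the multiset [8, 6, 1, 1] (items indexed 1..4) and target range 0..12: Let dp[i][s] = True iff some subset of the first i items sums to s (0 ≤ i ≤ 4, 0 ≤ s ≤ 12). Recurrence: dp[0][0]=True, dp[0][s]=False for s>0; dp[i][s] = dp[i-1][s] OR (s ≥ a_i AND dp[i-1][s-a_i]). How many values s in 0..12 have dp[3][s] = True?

i\s   0   1   2   3   4   5   6   7   8   9  10  11  12
  0   T   F   F   F   F   F   F   F   F   F   F   F   F
  1   T   F   F   F   F   F   F   F   T   F   F   F   F
  2   T   F   F   F   F   F   T   F   T   F   F   F   F
  3   T   T   F   F   F   F   T   T   T   T   F   F   F
  4   T   T   T   F   F   F   T   T   T   T   T   F   F

6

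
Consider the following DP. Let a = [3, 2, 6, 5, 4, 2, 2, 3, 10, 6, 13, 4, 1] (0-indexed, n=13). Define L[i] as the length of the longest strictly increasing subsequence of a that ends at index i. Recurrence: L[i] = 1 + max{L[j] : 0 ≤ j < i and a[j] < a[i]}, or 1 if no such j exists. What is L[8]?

3

   i    0    1    2    3    4    5    6    7    8    9   10   11   12
a[i]    3    2    6    5    4    2    2    3   10    6   13    4    1
L[i]    1    1    2    2    2    1    1    2    3    3    4    3    1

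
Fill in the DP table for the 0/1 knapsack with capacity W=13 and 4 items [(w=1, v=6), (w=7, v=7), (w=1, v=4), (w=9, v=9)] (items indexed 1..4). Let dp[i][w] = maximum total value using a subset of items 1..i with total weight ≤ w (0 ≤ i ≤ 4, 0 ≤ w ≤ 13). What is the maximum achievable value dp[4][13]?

i\w   0   1   2   3   4   5   6   7   8   9  10  11  12  13
  0   0   0   0   0   0   0   0   0   0   0   0   0   0   0
  1   0   6   6   6   6   6   6   6   6   6   6   6   6   6
  2   0   6   6   6   6   6   6   7  13  13  13  13  13  13
  3   0   6  10  10  10  10  10  10  13  17  17  17  17  17
  4   0   6  10  10  10  10  10  10  13  17  17  19  19  19

19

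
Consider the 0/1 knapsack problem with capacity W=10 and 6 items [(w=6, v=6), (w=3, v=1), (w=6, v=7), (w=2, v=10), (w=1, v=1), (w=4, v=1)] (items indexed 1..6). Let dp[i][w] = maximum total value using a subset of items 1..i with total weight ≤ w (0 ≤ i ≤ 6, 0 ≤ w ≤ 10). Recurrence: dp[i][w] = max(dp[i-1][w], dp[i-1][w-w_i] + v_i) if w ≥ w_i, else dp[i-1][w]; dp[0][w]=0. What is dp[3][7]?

7

i\w   0   1   2   3   4   5   6   7   8   9  10
  0   0   0   0   0   0   0   0   0   0   0   0
  1   0   0   0   0   0   0   6   6   6   6   6
  2   0   0   0   1   1   1   6   6   6   7   7
  3   0   0   0   1   1   1   7   7   7   8   8
  4   0   0  10  10  10  11  11  11  17  17  17
  5   0   1  10  11  11  11  12  12  17  18  18
  6   0   1  10  11  11  11  12  12  17  18  18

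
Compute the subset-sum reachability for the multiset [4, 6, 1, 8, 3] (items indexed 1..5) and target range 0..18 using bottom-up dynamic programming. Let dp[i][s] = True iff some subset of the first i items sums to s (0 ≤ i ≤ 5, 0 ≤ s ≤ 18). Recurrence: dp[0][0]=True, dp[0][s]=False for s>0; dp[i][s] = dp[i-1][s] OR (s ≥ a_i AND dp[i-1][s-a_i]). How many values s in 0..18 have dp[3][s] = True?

8

i\s   0   1   2   3   4   5   6   7   8   9  10  11  12  13  14  15  16  17  18
  0   T   F   F   F   F   F   F   F   F   F   F   F   F   F   F   F   F   F   F
  1   T   F   F   F   T   F   F   F   F   F   F   F   F   F   F   F   F   F   F
  2   T   F   F   F   T   F   T   F   F   F   T   F   F   F   F   F   F   F   F
  3   T   T   F   F   T   T   T   T   F   F   T   T   F   F   F   F   F   F   F
  4   T   T   F   F   T   T   T   T   T   T   T   T   T   T   T   T   F   F   T
  5   T   T   F   T   T   T   T   T   T   T   T   T   T   T   T   T   T   T   T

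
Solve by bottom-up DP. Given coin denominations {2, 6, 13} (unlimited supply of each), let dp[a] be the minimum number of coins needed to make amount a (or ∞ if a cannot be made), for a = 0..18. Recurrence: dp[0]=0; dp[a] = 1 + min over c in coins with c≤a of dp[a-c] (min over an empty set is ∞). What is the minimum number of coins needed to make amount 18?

3

 a  0  1  2  3  4  5  6  7  8  9 10 11 12 13 14 15 16 17 18
dp  0  -  1  -  2  -  1  -  2  -  3  -  2  1  3  2  4  3  3
(- denotes ∞ / unreachable)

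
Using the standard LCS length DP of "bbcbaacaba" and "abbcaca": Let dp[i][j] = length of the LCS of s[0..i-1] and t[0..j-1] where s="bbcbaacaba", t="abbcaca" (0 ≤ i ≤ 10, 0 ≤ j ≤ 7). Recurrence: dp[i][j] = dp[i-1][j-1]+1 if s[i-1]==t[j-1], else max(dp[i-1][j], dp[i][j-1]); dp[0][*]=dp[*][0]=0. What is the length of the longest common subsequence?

6

   ''  a  b  b  c  a  c  a
''  0  0  0  0  0  0  0  0
 b  0  0  1  1  1  1  1  1
 b  0  0  1  2  2  2  2  2
 c  0  0  1  2  3  3  3  3
 b  0  0  1  2  3  3  3  3
 a  0  1  1  2  3  4  4  4
 a  0  1  1  2  3  4  4  5
 c  0  1  1  2  3  4  5  5
 a  0  1  1  2  3  4  5  6
 b  0  1  2  2  3  4  5  6
 a  0  1  2  2  3  4  5  6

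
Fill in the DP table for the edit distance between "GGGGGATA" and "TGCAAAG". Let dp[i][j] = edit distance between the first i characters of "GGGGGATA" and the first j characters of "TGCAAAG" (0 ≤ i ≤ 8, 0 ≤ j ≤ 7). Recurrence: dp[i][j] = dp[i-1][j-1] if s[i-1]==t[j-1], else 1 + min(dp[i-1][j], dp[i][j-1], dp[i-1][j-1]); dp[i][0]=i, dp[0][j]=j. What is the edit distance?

6

   ''  T  G  C  A  A  A  G
''  0  1  2  3  4  5  6  7
 G  1  1  1  2  3  4  5  6
 G  2  2  1  2  3  4  5  5
 G  3  3  2  2  3  4  5  5
 G  4  4  3  3  3  4  5  5
 G  5  5  4  4  4  4  5  5
 A  6  6  5  5  4  4  4  5
 T  7  6  6  6  5  5  5  5
 A  8  7  7  7  6  5  5  6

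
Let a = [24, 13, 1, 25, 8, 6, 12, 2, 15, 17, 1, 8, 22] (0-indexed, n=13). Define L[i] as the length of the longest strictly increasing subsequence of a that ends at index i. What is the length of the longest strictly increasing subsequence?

6

   i    0    1    2    3    4    5    6    7    8    9   10   11   12
a[i]   24   13    1   25    8    6   12    2   15   17    1    8   22
L[i]    1    1    1    2    2    2    3    2    4    5    1    3    6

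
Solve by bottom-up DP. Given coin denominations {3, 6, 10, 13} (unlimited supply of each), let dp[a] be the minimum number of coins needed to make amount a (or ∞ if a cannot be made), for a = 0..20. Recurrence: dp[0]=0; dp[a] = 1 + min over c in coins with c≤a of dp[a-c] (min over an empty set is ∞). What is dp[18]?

 a  0  1  2  3  4  5  6  7  8  9 10 11 12 13 14 15 16 17 18 19 20
dp  0  -  -  1  -  -  1  -  -  2  1  -  2  1  -  3  2  -  3  2  2
(- denotes ∞ / unreachable)

3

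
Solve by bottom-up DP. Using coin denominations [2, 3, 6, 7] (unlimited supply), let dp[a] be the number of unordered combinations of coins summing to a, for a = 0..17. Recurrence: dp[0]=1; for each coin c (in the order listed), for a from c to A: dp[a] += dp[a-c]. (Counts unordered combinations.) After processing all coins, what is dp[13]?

6

after  coin     0     1     2     3     4     5     6     7     8     9    10    11    12    13    14    15    16    17
          2     1     0     1     0     1     0     1     0     1     0     1     0     1     0     1     0     1     0
          3     1     0     1     1     1     1     2     1     2     2     2     2     3     2     3     3     3     3
          6     1     0     1     1     1     1     3     1     3     3     3     3     6     3     6     6     6     6
          7     1     0     1     1     1     1     3     2     3     4     4     4     7     6     8     9    10    10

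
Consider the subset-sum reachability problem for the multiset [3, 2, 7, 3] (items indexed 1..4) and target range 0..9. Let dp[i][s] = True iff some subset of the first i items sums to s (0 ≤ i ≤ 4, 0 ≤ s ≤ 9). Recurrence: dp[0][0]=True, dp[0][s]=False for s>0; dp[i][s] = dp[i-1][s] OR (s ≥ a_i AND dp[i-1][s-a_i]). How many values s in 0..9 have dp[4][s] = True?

8

i\s   0   1   2   3   4   5   6   7   8   9
  0   T   F   F   F   F   F   F   F   F   F
  1   T   F   F   T   F   F   F   F   F   F
  2   T   F   T   T   F   T   F   F   F   F
  3   T   F   T   T   F   T   F   T   F   T
  4   T   F   T   T   F   T   T   T   T   T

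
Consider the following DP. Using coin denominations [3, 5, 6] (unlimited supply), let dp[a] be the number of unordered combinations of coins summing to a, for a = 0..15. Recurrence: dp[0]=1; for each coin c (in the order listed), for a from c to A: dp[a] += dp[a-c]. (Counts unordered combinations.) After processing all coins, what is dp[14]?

after  coin     0     1     2     3     4     5     6     7     8     9    10    11    12    13    14    15
          3     1     0     0     1     0     0     1     0     0     1     0     0     1     0     0     1
          5     1     0     0     1     0     1     1     0     1     1     1     1     1     1     1     2
          6     1     0     0     1     0     1     2     0     1     2     1     2     3     1     2     4

2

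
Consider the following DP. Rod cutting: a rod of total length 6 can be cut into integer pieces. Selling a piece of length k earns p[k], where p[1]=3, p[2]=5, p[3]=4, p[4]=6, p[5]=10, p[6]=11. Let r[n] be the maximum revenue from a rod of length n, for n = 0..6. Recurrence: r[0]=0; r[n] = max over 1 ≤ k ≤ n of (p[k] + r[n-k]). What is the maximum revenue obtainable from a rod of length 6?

   n    0    1    2    3    4    5    6
r[n]    0    3    6    9   12   15   18

18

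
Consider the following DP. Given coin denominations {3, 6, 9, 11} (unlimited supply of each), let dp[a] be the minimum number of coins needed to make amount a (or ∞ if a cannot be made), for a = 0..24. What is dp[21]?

 a  0  1  2  3  4  5  6  7  8  9 10 11 12 13 14 15 16 17 18 19 20 21 22 23 24
dp  0  -  -  1  -  -  1  -  -  1  -  1  2  -  2  2  -  2  2  -  2  3  2  3  3
(- denotes ∞ / unreachable)

3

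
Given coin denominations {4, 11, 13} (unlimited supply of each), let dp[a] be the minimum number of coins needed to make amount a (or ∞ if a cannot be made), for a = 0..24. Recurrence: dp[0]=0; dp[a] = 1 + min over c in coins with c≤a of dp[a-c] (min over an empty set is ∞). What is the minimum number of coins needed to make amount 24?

2

 a  0  1  2  3  4  5  6  7  8  9 10 11 12 13 14 15 16 17 18 19 20 21 22 23 24
dp  0  -  -  -  1  -  -  -  2  -  -  1  3  1  -  2  4  2  -  3  5  3  2  4  2
(- denotes ∞ / unreachable)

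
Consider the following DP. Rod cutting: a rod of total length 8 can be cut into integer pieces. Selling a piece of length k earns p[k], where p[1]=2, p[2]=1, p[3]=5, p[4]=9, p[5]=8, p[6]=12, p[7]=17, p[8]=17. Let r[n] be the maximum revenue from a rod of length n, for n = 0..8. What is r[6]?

   n    0    1    2    3    4    5    6    7    8
r[n]    0    2    4    6    9   11   13   17   19

13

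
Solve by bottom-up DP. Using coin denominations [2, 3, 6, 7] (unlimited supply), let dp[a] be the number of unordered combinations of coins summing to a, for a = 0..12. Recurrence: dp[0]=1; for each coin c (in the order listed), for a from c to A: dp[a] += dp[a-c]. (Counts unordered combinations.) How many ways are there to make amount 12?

7

after  coin     0     1     2     3     4     5     6     7     8     9    10    11    12
          2     1     0     1     0     1     0     1     0     1     0     1     0     1
          3     1     0     1     1     1     1     2     1     2     2     2     2     3
          6     1     0     1     1     1     1     3     1     3     3     3     3     6
          7     1     0     1     1     1     1     3     2     3     4     4     4     7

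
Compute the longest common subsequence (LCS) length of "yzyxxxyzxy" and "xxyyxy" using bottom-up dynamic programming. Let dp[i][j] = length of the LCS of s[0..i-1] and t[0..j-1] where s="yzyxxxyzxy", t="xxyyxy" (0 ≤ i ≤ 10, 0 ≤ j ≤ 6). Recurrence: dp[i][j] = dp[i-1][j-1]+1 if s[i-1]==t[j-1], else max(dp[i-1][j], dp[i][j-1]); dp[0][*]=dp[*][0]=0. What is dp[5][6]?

   ''  x  x  y  y  x  y
''  0  0  0  0  0  0  0
 y  0  0  0  1  1  1  1
 z  0  0  0  1  1  1  1
 y  0  0  0  1  2  2  2
 x  0  1  1  1  2  3  3
 x  0  1  2  2  2  3  3
 x  0  1  2  2  2  3  3
 y  0  1  2  3  3  3  4
 z  0  1  2  3  3  3  4
 x  0  1  2  3  3  4  4
 y  0  1  2  3  4  4  5

3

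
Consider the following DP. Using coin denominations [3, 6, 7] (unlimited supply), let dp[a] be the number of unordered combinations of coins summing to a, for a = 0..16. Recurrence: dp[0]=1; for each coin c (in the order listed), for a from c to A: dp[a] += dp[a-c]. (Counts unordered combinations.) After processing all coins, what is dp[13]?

after  coin     0     1     2     3     4     5     6     7     8     9    10    11    12    13    14    15    16
          3     1     0     0     1     0     0     1     0     0     1     0     0     1     0     0     1     0
          6     1     0     0     1     0     0     2     0     0     2     0     0     3     0     0     3     0
          7     1     0     0     1     0     0     2     1     0     2     1     0     3     2     1     3     2

2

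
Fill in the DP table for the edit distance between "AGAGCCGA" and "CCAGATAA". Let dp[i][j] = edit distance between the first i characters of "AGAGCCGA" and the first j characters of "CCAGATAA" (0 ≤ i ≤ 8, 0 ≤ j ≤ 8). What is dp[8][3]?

   ''  C  C  A  G  A  T  A  A
''  0  1  2  3  4  5  6  7  8
 A  1  1  2  2  3  4  5  6  7
 G  2  2  2  3  2  3  4  5  6
 A  3  3  3  2  3  2  3  4  5
 G  4  4  4  3  2  3  3  4  5
 C  5  4  4  4  3  3  4  4  5
 C  6  5  4  5  4  4  4  5  5
 G  7  6  5  5  5  5  5  5  6
 A  8  7  6  5  6  5  6  5  5

5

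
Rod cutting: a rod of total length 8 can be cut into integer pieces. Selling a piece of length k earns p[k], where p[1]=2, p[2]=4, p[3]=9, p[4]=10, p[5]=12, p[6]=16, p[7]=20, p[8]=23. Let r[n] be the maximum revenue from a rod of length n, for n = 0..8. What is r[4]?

   n    0    1    2    3    4    5    6    7    8
r[n]    0    2    4    9   11   13   18   20   23

11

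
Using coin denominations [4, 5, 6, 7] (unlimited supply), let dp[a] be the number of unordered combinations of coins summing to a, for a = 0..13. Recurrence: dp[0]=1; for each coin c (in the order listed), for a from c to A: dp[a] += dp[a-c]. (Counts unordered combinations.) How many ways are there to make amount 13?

after  coin     0     1     2     3     4     5     6     7     8     9    10    11    12    13
          4     1     0     0     0     1     0     0     0     1     0     0     0     1     0
          5     1     0     0     0     1     1     0     0     1     1     1     0     1     1
          6     1     0     0     0     1     1     1     0     1     1     2     1     2     1
          7     1     0     0     0     1     1     1     1     1     1     2     2     3     2

2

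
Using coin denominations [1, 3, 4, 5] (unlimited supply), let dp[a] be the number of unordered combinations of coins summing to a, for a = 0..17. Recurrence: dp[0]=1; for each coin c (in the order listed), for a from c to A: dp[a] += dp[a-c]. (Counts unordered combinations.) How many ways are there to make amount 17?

after  coin     0     1     2     3     4     5     6     7     8     9    10    11    12    13    14    15    16    17
          1     1     1     1     1     1     1     1     1     1     1     1     1     1     1     1     1     1     1
          3     1     1     1     2     2     2     3     3     3     4     4     4     5     5     5     6     6     6
          4     1     1     1     2     3     3     4     5     6     7     8     9    11    12    13    15    17    18
          5     1     1     1     2     3     4     5     6     8    10    12    14    17    20    23    27    31    35

35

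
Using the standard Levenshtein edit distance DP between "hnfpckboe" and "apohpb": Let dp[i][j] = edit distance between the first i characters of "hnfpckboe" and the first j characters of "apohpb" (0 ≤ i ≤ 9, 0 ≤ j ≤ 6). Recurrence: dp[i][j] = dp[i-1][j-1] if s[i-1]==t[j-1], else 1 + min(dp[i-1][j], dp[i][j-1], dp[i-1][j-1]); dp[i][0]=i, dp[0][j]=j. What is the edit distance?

8

   ''  a  p  o  h  p  b
''  0  1  2  3  4  5  6
 h  1  1  2  3  3  4  5
 n  2  2  2  3  4  4  5
 f  3  3  3  3  4  5  5
 p  4  4  3  4  4  4  5
 c  5  5  4  4  5  5  5
 k  6  6  5  5  5  6  6
 b  7  7  6  6  6  6  6
 o  8  8  7  6  7  7  7
 e  9  9  8  7  7  8  8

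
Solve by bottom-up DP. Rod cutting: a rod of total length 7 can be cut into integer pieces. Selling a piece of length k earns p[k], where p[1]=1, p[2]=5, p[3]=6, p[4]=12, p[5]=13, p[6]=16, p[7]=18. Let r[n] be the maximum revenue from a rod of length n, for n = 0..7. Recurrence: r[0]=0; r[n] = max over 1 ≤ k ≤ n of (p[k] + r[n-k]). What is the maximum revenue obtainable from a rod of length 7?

18

   n    0    1    2    3    4    5    6    7
r[n]    0    1    5    6   12   13   17   18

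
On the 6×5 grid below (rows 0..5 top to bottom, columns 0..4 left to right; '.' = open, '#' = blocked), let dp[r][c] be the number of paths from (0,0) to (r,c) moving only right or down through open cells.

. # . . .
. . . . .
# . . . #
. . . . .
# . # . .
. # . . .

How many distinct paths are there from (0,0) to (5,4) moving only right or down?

18

r\c   0   1   2   3   4
  0   1   0   0   0   0
  1   1   1   1   1   1
  2   0   1   2   3   0
  3   0   1   3   6   6
  4   0   1   0   6  12
  5   0   0   0   6  18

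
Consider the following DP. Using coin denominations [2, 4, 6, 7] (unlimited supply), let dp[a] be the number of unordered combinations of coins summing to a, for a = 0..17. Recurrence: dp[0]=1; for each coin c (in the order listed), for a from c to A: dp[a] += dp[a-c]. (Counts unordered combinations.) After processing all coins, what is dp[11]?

2

after  coin     0     1     2     3     4     5     6     7     8     9    10    11    12    13    14    15    16    17
          2     1     0     1     0     1     0     1     0     1     0     1     0     1     0     1     0     1     0
          4     1     0     1     0     2     0     2     0     3     0     3     0     4     0     4     0     5     0
          6     1     0     1     0     2     0     3     0     4     0     5     0     7     0     8     0    10     0
          7     1     0     1     0     2     0     3     1     4     1     5     2     7     3     9     4    11     5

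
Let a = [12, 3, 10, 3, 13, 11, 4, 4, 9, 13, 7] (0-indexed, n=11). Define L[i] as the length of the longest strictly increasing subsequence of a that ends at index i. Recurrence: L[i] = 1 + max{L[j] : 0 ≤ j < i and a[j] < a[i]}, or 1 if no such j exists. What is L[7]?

2

   i    0    1    2    3    4    5    6    7    8    9   10
a[i]   12    3   10    3   13   11    4    4    9   13    7
L[i]    1    1    2    1    3    3    2    2    3    4    3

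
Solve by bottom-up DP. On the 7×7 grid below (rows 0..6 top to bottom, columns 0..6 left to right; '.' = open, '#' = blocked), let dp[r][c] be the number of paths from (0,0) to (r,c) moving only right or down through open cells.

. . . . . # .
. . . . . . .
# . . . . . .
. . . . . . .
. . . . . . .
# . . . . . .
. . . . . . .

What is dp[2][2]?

5

r\c   0   1   2   3   4   5   6
  0   1   1   1   1   1   0   0
  1   1   2   3   4   5   5   5
  2   0   2   5   9  14  19  24
  3   0   2   7  16  30  49  73
  4   0   2   9  25  55 104 177
  5   0   2  11  36  91 195 372
  6   0   2  13  49 140 335 707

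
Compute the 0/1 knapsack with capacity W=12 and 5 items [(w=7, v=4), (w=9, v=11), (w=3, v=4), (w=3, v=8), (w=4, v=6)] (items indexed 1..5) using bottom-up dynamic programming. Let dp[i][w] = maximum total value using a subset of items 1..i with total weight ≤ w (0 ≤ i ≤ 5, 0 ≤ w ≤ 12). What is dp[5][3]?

i\w   0   1   2   3   4   5   6   7   8   9  10  11  12
  0   0   0   0   0   0   0   0   0   0   0   0   0   0
  1   0   0   0   0   0   0   0   4   4   4   4   4   4
  2   0   0   0   0   0   0   0   4   4  11  11  11  11
  3   0   0   0   4   4   4   4   4   4  11  11  11  15
  4   0   0   0   8   8   8  12  12  12  12  12  12  19
  5   0   0   0   8   8   8  12  14  14  14  18  18  19

8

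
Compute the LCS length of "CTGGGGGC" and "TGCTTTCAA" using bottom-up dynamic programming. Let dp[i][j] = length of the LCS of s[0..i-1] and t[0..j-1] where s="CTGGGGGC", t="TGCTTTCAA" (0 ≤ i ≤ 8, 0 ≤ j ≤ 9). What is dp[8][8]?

   ''  T  G  C  T  T  T  C  A  A
''  0  0  0  0  0  0  0  0  0  0
 C  0  0  0  1  1  1  1  1  1  1
 T  0  1  1  1  2  2  2  2  2  2
 G  0  1  2  2  2  2  2  2  2  2
 G  0  1  2  2  2  2  2  2  2  2
 G  0  1  2  2  2  2  2  2  2  2
 G  0  1  2  2  2  2  2  2  2  2
 G  0  1  2  2  2  2  2  2  2  2
 C  0  1  2  3  3  3  3  3  3  3

3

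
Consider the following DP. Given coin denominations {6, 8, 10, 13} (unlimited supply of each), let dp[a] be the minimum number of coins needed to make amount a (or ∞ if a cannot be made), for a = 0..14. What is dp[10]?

 a  0  1  2  3  4  5  6  7  8  9 10 11 12 13 14
dp  0  -  -  -  -  -  1  -  1  -  1  -  2  1  2
(- denotes ∞ / unreachable)

1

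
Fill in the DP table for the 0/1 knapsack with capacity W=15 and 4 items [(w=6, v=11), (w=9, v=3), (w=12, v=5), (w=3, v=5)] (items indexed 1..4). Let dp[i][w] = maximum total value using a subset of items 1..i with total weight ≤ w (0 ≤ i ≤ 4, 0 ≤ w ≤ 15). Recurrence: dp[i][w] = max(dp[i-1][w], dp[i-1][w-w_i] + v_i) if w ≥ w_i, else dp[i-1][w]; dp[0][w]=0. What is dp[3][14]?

i\w   0   1   2   3   4   5   6   7   8   9  10  11  12  13  14  15
  0   0   0   0   0   0   0   0   0   0   0   0   0   0   0   0   0
  1   0   0   0   0   0   0  11  11  11  11  11  11  11  11  11  11
  2   0   0   0   0   0   0  11  11  11  11  11  11  11  11  11  14
  3   0   0   0   0   0   0  11  11  11  11  11  11  11  11  11  14
  4   0   0   0   5   5   5  11  11  11  16  16  16  16  16  16  16

11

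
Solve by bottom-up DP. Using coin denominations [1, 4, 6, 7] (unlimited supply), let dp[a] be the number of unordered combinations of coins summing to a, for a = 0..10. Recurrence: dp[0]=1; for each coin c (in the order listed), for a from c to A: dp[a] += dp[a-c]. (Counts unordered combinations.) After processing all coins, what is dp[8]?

5

after  coin     0     1     2     3     4     5     6     7     8     9    10
          1     1     1     1     1     1     1     1     1     1     1     1
          4     1     1     1     1     2     2     2     2     3     3     3
          6     1     1     1     1     2     2     3     3     4     4     5
          7     1     1     1     1     2     2     3     4     5     5     6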